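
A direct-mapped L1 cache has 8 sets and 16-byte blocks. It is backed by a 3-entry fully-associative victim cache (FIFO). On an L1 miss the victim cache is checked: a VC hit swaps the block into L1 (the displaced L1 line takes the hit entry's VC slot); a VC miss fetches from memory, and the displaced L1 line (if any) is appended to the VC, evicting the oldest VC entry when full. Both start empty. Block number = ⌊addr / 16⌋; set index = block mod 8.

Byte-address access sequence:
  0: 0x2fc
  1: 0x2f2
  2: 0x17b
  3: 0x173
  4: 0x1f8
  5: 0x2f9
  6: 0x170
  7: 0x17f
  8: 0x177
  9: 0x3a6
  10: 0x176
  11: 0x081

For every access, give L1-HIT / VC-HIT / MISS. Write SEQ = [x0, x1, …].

  [0] addr=0x2fc blk=47 s=7: MISS | VC []
  [1] addr=0x2f2 blk=47 s=7: L1-HIT | VC []
  [2] addr=0x17b blk=23 s=7: MISS | VC [47]
  [3] addr=0x173 blk=23 s=7: L1-HIT | VC [47]
  [4] addr=0x1f8 blk=31 s=7: MISS | VC [47, 23]
  [5] addr=0x2f9 blk=47 s=7: VC-HIT | VC [31, 23]
  [6] addr=0x170 blk=23 s=7: VC-HIT | VC [31, 47]
  [7] addr=0x17f blk=23 s=7: L1-HIT | VC [31, 47]
  [8] addr=0x177 blk=23 s=7: L1-HIT | VC [31, 47]
  [9] addr=0x3a6 blk=58 s=2: MISS | VC [31, 47]
  [10] addr=0x176 blk=23 s=7: L1-HIT | VC [31, 47]
  [11] addr=0x81 blk=8 s=0: MISS | VC [31, 47]

SEQ = [MISS, L1-HIT, MISS, L1-HIT, MISS, VC-HIT, VC-HIT, L1-HIT, L1-HIT, MISS, L1-HIT, MISS]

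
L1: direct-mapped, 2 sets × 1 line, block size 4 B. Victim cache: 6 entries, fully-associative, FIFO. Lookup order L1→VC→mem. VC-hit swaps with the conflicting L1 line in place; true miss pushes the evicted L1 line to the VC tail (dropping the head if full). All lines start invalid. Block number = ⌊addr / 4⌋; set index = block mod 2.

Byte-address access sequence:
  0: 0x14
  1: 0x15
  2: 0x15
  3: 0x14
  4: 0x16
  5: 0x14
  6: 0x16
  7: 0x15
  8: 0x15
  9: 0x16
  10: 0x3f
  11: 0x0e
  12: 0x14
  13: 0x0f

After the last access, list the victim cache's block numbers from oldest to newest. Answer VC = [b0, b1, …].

VC = [5, 15]

#0 0x14→b5/s1 MISS; vc=[]
#1 0x15→b5/s1 L1-HIT; vc=[]
#2 0x15→b5/s1 L1-HIT; vc=[]
#3 0x14→b5/s1 L1-HIT; vc=[]
#4 0x16→b5/s1 L1-HIT; vc=[]
#5 0x14→b5/s1 L1-HIT; vc=[]
#6 0x16→b5/s1 L1-HIT; vc=[]
#7 0x15→b5/s1 L1-HIT; vc=[]
#8 0x15→b5/s1 L1-HIT; vc=[]
#9 0x16→b5/s1 L1-HIT; vc=[]
#10 0x3f→b15/s1 MISS; vc=[5]
#11 0xe→b3/s1 MISS; vc=[5,15]
#12 0x14→b5/s1 VC-HIT; vc=[3,15]
#13 0xf→b3/s1 VC-HIT; vc=[5,15]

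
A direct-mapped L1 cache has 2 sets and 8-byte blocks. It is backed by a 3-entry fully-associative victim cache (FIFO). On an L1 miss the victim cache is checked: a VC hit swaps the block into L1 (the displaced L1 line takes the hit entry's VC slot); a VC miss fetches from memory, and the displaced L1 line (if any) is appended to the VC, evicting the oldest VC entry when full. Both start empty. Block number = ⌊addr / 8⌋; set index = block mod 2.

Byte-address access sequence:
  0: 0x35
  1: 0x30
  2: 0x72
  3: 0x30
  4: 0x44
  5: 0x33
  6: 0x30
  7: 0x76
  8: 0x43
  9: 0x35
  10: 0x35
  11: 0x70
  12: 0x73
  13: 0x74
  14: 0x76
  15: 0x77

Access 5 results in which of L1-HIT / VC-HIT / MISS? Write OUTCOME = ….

OUTCOME = VC-HIT

0: 0x35 (blk 6, set 0) → MISS  vc=[]
1: 0x30 (blk 6, set 0) → L1-HIT  vc=[]
2: 0x72 (blk 14, set 0) → MISS  vc=[6]
3: 0x30 (blk 6, set 0) → VC-HIT  vc=[14]
4: 0x44 (blk 8, set 0) → MISS  vc=[14, 6]
5: 0x33 (blk 6, set 0) → VC-HIT  vc=[14, 8]
6: 0x30 (blk 6, set 0) → L1-HIT  vc=[14, 8]
7: 0x76 (blk 14, set 0) → VC-HIT  vc=[6, 8]
8: 0x43 (blk 8, set 0) → VC-HIT  vc=[6, 14]
9: 0x35 (blk 6, set 0) → VC-HIT  vc=[8, 14]
10: 0x35 (blk 6, set 0) → L1-HIT  vc=[8, 14]
11: 0x70 (blk 14, set 0) → VC-HIT  vc=[8, 6]
12: 0x73 (blk 14, set 0) → L1-HIT  vc=[8, 6]
13: 0x74 (blk 14, set 0) → L1-HIT  vc=[8, 6]
14: 0x76 (blk 14, set 0) → L1-HIT  vc=[8, 6]
15: 0x77 (blk 14, set 0) → L1-HIT  vc=[8, 6]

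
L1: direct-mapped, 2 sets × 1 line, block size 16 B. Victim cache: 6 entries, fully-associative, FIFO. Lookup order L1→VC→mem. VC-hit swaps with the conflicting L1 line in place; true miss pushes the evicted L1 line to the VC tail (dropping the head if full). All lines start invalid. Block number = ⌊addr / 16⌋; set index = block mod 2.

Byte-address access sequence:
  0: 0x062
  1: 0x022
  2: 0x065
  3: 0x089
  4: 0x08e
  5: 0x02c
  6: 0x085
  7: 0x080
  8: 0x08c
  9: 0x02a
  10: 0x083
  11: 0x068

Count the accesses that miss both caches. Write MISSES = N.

MISSES = 3

0: 0x62 (blk 6, set 0) → MISS  vc=[]
1: 0x22 (blk 2, set 0) → MISS  vc=[6]
2: 0x65 (blk 6, set 0) → VC-HIT  vc=[2]
3: 0x89 (blk 8, set 0) → MISS  vc=[2, 6]
4: 0x8e (blk 8, set 0) → L1-HIT  vc=[2, 6]
5: 0x2c (blk 2, set 0) → VC-HIT  vc=[8, 6]
6: 0x85 (blk 8, set 0) → VC-HIT  vc=[2, 6]
7: 0x80 (blk 8, set 0) → L1-HIT  vc=[2, 6]
8: 0x8c (blk 8, set 0) → L1-HIT  vc=[2, 6]
9: 0x2a (blk 2, set 0) → VC-HIT  vc=[8, 6]
10: 0x83 (blk 8, set 0) → VC-HIT  vc=[2, 6]
11: 0x68 (blk 6, set 0) → VC-HIT  vc=[2, 8]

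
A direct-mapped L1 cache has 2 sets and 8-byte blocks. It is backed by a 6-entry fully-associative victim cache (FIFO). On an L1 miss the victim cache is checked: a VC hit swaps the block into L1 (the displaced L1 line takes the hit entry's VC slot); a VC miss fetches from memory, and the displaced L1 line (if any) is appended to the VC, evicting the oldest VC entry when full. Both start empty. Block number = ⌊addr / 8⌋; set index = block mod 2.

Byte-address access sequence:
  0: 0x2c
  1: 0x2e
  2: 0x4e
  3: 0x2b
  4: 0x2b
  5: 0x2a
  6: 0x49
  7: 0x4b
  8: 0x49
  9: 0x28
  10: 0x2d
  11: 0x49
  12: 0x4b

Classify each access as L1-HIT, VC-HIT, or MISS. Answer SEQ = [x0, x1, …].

0: 0x2c (blk 5, set 1) → MISS  vc=[]
1: 0x2e (blk 5, set 1) → L1-HIT  vc=[]
2: 0x4e (blk 9, set 1) → MISS  vc=[5]
3: 0x2b (blk 5, set 1) → VC-HIT  vc=[9]
4: 0x2b (blk 5, set 1) → L1-HIT  vc=[9]
5: 0x2a (blk 5, set 1) → L1-HIT  vc=[9]
6: 0x49 (blk 9, set 1) → VC-HIT  vc=[5]
7: 0x4b (blk 9, set 1) → L1-HIT  vc=[5]
8: 0x49 (blk 9, set 1) → L1-HIT  vc=[5]
9: 0x28 (blk 5, set 1) → VC-HIT  vc=[9]
10: 0x2d (blk 5, set 1) → L1-HIT  vc=[9]
11: 0x49 (blk 9, set 1) → VC-HIT  vc=[5]
12: 0x4b (blk 9, set 1) → L1-HIT  vc=[5]

SEQ = [MISS, L1-HIT, MISS, VC-HIT, L1-HIT, L1-HIT, VC-HIT, L1-HIT, L1-HIT, VC-HIT, L1-HIT, VC-HIT, L1-HIT]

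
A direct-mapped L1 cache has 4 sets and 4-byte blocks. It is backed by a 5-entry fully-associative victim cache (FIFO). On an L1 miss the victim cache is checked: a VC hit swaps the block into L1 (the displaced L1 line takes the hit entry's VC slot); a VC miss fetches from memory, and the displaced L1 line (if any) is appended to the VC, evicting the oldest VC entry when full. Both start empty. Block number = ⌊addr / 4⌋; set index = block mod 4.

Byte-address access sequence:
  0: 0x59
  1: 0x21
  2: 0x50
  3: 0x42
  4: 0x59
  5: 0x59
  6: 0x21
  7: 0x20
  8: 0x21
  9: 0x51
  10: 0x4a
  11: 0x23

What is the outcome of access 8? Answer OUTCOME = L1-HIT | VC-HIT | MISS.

0: 0x59 (blk 22, set 2) → MISS  vc=[]
1: 0x21 (blk 8, set 0) → MISS  vc=[]
2: 0x50 (blk 20, set 0) → MISS  vc=[8]
3: 0x42 (blk 16, set 0) → MISS  vc=[8, 20]
4: 0x59 (blk 22, set 2) → L1-HIT  vc=[8, 20]
5: 0x59 (blk 22, set 2) → L1-HIT  vc=[8, 20]
6: 0x21 (blk 8, set 0) → VC-HIT  vc=[16, 20]
7: 0x20 (blk 8, set 0) → L1-HIT  vc=[16, 20]
8: 0x21 (blk 8, set 0) → L1-HIT  vc=[16, 20]
9: 0x51 (blk 20, set 0) → VC-HIT  vc=[16, 8]
10: 0x4a (blk 18, set 2) → MISS  vc=[16, 8, 22]
11: 0x23 (blk 8, set 0) → VC-HIT  vc=[16, 20, 22]

OUTCOME = L1-HIT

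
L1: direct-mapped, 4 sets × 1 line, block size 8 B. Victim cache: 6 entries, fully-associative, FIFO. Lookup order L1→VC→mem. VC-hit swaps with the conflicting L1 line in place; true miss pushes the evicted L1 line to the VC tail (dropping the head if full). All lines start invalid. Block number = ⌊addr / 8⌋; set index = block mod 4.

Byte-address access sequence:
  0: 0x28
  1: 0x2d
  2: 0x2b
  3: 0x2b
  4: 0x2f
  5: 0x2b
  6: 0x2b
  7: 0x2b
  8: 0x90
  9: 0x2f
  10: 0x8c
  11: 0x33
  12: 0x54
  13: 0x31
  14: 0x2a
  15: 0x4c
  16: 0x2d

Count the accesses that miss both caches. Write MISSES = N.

MISSES = 6

#0 0x28→b5/s1 MISS; vc=[]
#1 0x2d→b5/s1 L1-HIT; vc=[]
#2 0x2b→b5/s1 L1-HIT; vc=[]
#3 0x2b→b5/s1 L1-HIT; vc=[]
#4 0x2f→b5/s1 L1-HIT; vc=[]
#5 0x2b→b5/s1 L1-HIT; vc=[]
#6 0x2b→b5/s1 L1-HIT; vc=[]
#7 0x2b→b5/s1 L1-HIT; vc=[]
#8 0x90→b18/s2 MISS; vc=[]
#9 0x2f→b5/s1 L1-HIT; vc=[]
#10 0x8c→b17/s1 MISS; vc=[5]
#11 0x33→b6/s2 MISS; vc=[5,18]
#12 0x54→b10/s2 MISS; vc=[5,18,6]
#13 0x31→b6/s2 VC-HIT; vc=[5,18,10]
#14 0x2a→b5/s1 VC-HIT; vc=[17,18,10]
#15 0x4c→b9/s1 MISS; vc=[17,18,10,5]
#16 0x2d→b5/s1 VC-HIT; vc=[17,18,10,9]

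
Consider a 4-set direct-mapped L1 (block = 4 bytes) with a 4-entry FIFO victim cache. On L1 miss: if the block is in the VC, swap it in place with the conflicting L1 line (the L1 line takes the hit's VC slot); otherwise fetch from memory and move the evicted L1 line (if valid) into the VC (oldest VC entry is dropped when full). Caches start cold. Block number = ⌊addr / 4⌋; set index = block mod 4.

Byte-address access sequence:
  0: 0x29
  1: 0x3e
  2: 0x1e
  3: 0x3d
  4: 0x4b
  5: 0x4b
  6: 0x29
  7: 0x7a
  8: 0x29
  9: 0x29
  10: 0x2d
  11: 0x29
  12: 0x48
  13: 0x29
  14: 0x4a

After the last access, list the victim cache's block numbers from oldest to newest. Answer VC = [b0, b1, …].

VC = [7, 10, 30, 15]

0: 0x29 (blk 10, set 2) → MISS  vc=[]
1: 0x3e (blk 15, set 3) → MISS  vc=[]
2: 0x1e (blk 7, set 3) → MISS  vc=[15]
3: 0x3d (blk 15, set 3) → VC-HIT  vc=[7]
4: 0x4b (blk 18, set 2) → MISS  vc=[7, 10]
5: 0x4b (blk 18, set 2) → L1-HIT  vc=[7, 10]
6: 0x29 (blk 10, set 2) → VC-HIT  vc=[7, 18]
7: 0x7a (blk 30, set 2) → MISS  vc=[7, 18, 10]
8: 0x29 (blk 10, set 2) → VC-HIT  vc=[7, 18, 30]
9: 0x29 (blk 10, set 2) → L1-HIT  vc=[7, 18, 30]
10: 0x2d (blk 11, set 3) → MISS  vc=[7, 18, 30, 15]
11: 0x29 (blk 10, set 2) → L1-HIT  vc=[7, 18, 30, 15]
12: 0x48 (blk 18, set 2) → VC-HIT  vc=[7, 10, 30, 15]
13: 0x29 (blk 10, set 2) → VC-HIT  vc=[7, 18, 30, 15]
14: 0x4a (blk 18, set 2) → VC-HIT  vc=[7, 10, 30, 15]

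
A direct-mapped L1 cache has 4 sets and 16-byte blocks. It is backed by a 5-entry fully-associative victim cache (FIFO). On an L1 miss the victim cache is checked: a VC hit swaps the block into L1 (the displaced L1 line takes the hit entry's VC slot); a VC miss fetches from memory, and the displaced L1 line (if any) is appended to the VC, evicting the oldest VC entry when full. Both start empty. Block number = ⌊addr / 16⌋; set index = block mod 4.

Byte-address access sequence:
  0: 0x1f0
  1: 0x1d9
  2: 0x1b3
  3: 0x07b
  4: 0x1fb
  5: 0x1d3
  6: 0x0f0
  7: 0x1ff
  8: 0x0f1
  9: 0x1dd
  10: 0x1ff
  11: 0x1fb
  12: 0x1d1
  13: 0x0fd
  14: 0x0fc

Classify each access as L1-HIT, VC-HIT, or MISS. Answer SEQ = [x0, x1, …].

SEQ = [MISS, MISS, MISS, MISS, VC-HIT, L1-HIT, MISS, VC-HIT, VC-HIT, L1-HIT, VC-HIT, L1-HIT, L1-HIT, VC-HIT, L1-HIT]

  [0] addr=0x1f0 blk=31 s=3: MISS | VC []
  [1] addr=0x1d9 blk=29 s=1: MISS | VC []
  [2] addr=0x1b3 blk=27 s=3: MISS | VC [31]
  [3] addr=0x7b blk=7 s=3: MISS | VC [31, 27]
  [4] addr=0x1fb blk=31 s=3: VC-HIT | VC [7, 27]
  [5] addr=0x1d3 blk=29 s=1: L1-HIT | VC [7, 27]
  [6] addr=0xf0 blk=15 s=3: MISS | VC [7, 27, 31]
  [7] addr=0x1ff blk=31 s=3: VC-HIT | VC [7, 27, 15]
  [8] addr=0xf1 blk=15 s=3: VC-HIT | VC [7, 27, 31]
  [9] addr=0x1dd blk=29 s=1: L1-HIT | VC [7, 27, 31]
  [10] addr=0x1ff blk=31 s=3: VC-HIT | VC [7, 27, 15]
  [11] addr=0x1fb blk=31 s=3: L1-HIT | VC [7, 27, 15]
  [12] addr=0x1d1 blk=29 s=1: L1-HIT | VC [7, 27, 15]
  [13] addr=0xfd blk=15 s=3: VC-HIT | VC [7, 27, 31]
  [14] addr=0xfc blk=15 s=3: L1-HIT | VC [7, 27, 31]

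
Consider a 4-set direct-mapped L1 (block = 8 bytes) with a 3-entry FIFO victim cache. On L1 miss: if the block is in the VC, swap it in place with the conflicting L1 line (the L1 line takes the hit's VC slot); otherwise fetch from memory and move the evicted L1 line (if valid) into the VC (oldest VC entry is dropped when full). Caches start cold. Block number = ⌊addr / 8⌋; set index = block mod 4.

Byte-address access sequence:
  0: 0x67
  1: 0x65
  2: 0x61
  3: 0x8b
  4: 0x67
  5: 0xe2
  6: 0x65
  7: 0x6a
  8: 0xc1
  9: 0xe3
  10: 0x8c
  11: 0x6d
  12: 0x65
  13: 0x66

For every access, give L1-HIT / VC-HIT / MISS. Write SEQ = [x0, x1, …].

SEQ = [MISS, L1-HIT, L1-HIT, MISS, L1-HIT, MISS, VC-HIT, MISS, MISS, VC-HIT, VC-HIT, VC-HIT, VC-HIT, L1-HIT]

0: 0x67 (blk 12, set 0) → MISS  vc=[]
1: 0x65 (blk 12, set 0) → L1-HIT  vc=[]
2: 0x61 (blk 12, set 0) → L1-HIT  vc=[]
3: 0x8b (blk 17, set 1) → MISS  vc=[]
4: 0x67 (blk 12, set 0) → L1-HIT  vc=[]
5: 0xe2 (blk 28, set 0) → MISS  vc=[12]
6: 0x65 (blk 12, set 0) → VC-HIT  vc=[28]
7: 0x6a (blk 13, set 1) → MISS  vc=[28, 17]
8: 0xc1 (blk 24, set 0) → MISS  vc=[28, 17, 12]
9: 0xe3 (blk 28, set 0) → VC-HIT  vc=[24, 17, 12]
10: 0x8c (blk 17, set 1) → VC-HIT  vc=[24, 13, 12]
11: 0x6d (blk 13, set 1) → VC-HIT  vc=[24, 17, 12]
12: 0x65 (blk 12, set 0) → VC-HIT  vc=[24, 17, 28]
13: 0x66 (blk 12, set 0) → L1-HIT  vc=[24, 17, 28]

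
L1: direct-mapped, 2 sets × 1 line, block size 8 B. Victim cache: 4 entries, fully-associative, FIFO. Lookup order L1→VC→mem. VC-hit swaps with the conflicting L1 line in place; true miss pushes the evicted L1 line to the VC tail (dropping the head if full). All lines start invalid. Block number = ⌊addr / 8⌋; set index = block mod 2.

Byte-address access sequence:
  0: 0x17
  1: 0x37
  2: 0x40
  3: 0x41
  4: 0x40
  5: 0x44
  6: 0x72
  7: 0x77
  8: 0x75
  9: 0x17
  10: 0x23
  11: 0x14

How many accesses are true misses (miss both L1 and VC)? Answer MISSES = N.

MISSES = 5

#0 0x17→b2/s0 MISS; vc=[]
#1 0x37→b6/s0 MISS; vc=[2]
#2 0x40→b8/s0 MISS; vc=[2,6]
#3 0x41→b8/s0 L1-HIT; vc=[2,6]
#4 0x40→b8/s0 L1-HIT; vc=[2,6]
#5 0x44→b8/s0 L1-HIT; vc=[2,6]
#6 0x72→b14/s0 MISS; vc=[2,6,8]
#7 0x77→b14/s0 L1-HIT; vc=[2,6,8]
#8 0x75→b14/s0 L1-HIT; vc=[2,6,8]
#9 0x17→b2/s0 VC-HIT; vc=[14,6,8]
#10 0x23→b4/s0 MISS; vc=[14,6,8,2]
#11 0x14→b2/s0 VC-HIT; vc=[14,6,8,4]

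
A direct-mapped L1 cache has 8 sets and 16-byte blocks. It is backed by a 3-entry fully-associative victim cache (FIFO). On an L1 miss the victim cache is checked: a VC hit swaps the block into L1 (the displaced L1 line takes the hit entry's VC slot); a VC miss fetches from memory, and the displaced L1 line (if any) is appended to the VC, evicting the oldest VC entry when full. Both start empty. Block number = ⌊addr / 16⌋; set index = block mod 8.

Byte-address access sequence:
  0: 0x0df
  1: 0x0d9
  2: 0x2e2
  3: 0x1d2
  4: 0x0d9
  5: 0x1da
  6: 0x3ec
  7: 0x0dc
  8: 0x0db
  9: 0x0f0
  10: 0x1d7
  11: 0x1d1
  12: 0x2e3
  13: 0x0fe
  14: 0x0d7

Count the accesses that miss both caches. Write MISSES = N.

MISSES = 5

0: 0xdf (blk 13, set 5) → MISS  vc=[]
1: 0xd9 (blk 13, set 5) → L1-HIT  vc=[]
2: 0x2e2 (blk 46, set 6) → MISS  vc=[]
3: 0x1d2 (blk 29, set 5) → MISS  vc=[13]
4: 0xd9 (blk 13, set 5) → VC-HIT  vc=[29]
5: 0x1da (blk 29, set 5) → VC-HIT  vc=[13]
6: 0x3ec (blk 62, set 6) → MISS  vc=[13, 46]
7: 0xdc (blk 13, set 5) → VC-HIT  vc=[29, 46]
8: 0xdb (blk 13, set 5) → L1-HIT  vc=[29, 46]
9: 0xf0 (blk 15, set 7) → MISS  vc=[29, 46]
10: 0x1d7 (blk 29, set 5) → VC-HIT  vc=[13, 46]
11: 0x1d1 (blk 29, set 5) → L1-HIT  vc=[13, 46]
12: 0x2e3 (blk 46, set 6) → VC-HIT  vc=[13, 62]
13: 0xfe (blk 15, set 7) → L1-HIT  vc=[13, 62]
14: 0xd7 (blk 13, set 5) → VC-HIT  vc=[29, 62]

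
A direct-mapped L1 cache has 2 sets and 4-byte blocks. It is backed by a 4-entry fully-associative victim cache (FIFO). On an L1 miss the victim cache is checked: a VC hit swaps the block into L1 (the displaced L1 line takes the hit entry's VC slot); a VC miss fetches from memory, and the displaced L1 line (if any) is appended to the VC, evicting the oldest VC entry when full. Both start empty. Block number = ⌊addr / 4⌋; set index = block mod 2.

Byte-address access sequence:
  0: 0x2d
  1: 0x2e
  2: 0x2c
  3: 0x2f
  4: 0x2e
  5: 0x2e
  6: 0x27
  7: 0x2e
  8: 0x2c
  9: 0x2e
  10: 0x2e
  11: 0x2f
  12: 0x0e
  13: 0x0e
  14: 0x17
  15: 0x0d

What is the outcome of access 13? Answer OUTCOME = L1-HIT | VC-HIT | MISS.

0: 0x2d (blk 11, set 1) → MISS  vc=[]
1: 0x2e (blk 11, set 1) → L1-HIT  vc=[]
2: 0x2c (blk 11, set 1) → L1-HIT  vc=[]
3: 0x2f (blk 11, set 1) → L1-HIT  vc=[]
4: 0x2e (blk 11, set 1) → L1-HIT  vc=[]
5: 0x2e (blk 11, set 1) → L1-HIT  vc=[]
6: 0x27 (blk 9, set 1) → MISS  vc=[11]
7: 0x2e (blk 11, set 1) → VC-HIT  vc=[9]
8: 0x2c (blk 11, set 1) → L1-HIT  vc=[9]
9: 0x2e (blk 11, set 1) → L1-HIT  vc=[9]
10: 0x2e (blk 11, set 1) → L1-HIT  vc=[9]
11: 0x2f (blk 11, set 1) → L1-HIT  vc=[9]
12: 0xe (blk 3, set 1) → MISS  vc=[9, 11]
13: 0xe (blk 3, set 1) → L1-HIT  vc=[9, 11]
14: 0x17 (blk 5, set 1) → MISS  vc=[9, 11, 3]
15: 0xd (blk 3, set 1) → VC-HIT  vc=[9, 11, 5]

OUTCOME = L1-HIT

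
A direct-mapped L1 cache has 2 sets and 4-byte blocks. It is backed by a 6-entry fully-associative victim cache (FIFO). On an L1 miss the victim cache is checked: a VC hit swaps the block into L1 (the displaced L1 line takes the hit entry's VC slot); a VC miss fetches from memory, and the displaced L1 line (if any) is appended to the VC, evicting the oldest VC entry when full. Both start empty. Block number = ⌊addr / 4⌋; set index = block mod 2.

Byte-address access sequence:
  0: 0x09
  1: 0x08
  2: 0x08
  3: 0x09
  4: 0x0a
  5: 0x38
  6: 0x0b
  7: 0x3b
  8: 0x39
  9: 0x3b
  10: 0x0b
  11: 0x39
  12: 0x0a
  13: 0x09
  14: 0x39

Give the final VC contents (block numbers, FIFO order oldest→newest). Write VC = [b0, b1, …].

VC = [2]

0: 0x9 (blk 2, set 0) → MISS  vc=[]
1: 0x8 (blk 2, set 0) → L1-HIT  vc=[]
2: 0x8 (blk 2, set 0) → L1-HIT  vc=[]
3: 0x9 (blk 2, set 0) → L1-HIT  vc=[]
4: 0xa (blk 2, set 0) → L1-HIT  vc=[]
5: 0x38 (blk 14, set 0) → MISS  vc=[2]
6: 0xb (blk 2, set 0) → VC-HIT  vc=[14]
7: 0x3b (blk 14, set 0) → VC-HIT  vc=[2]
8: 0x39 (blk 14, set 0) → L1-HIT  vc=[2]
9: 0x3b (blk 14, set 0) → L1-HIT  vc=[2]
10: 0xb (blk 2, set 0) → VC-HIT  vc=[14]
11: 0x39 (blk 14, set 0) → VC-HIT  vc=[2]
12: 0xa (blk 2, set 0) → VC-HIT  vc=[14]
13: 0x9 (blk 2, set 0) → L1-HIT  vc=[14]
14: 0x39 (blk 14, set 0) → VC-HIT  vc=[2]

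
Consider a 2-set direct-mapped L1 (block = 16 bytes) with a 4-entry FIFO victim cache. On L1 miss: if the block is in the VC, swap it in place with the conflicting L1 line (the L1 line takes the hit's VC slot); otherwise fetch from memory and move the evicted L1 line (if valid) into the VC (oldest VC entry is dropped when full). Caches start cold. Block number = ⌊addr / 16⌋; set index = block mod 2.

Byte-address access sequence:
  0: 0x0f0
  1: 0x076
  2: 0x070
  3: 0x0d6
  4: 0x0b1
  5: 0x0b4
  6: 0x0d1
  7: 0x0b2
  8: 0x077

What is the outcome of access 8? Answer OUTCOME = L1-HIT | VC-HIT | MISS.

OUTCOME = VC-HIT

0: 0xf0 (blk 15, set 1) → MISS  vc=[]
1: 0x76 (blk 7, set 1) → MISS  vc=[15]
2: 0x70 (blk 7, set 1) → L1-HIT  vc=[15]
3: 0xd6 (blk 13, set 1) → MISS  vc=[15, 7]
4: 0xb1 (blk 11, set 1) → MISS  vc=[15, 7, 13]
5: 0xb4 (blk 11, set 1) → L1-HIT  vc=[15, 7, 13]
6: 0xd1 (blk 13, set 1) → VC-HIT  vc=[15, 7, 11]
7: 0xb2 (blk 11, set 1) → VC-HIT  vc=[15, 7, 13]
8: 0x77 (blk 7, set 1) → VC-HIT  vc=[15, 11, 13]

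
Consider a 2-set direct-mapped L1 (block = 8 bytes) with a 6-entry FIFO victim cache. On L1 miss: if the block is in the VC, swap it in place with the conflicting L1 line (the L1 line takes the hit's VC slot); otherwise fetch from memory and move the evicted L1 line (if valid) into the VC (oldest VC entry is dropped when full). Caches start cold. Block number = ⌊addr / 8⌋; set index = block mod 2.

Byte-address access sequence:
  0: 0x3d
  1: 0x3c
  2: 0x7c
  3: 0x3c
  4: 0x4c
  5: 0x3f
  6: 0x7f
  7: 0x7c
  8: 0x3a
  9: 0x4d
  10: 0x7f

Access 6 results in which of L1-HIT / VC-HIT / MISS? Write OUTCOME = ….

0: 0x3d (blk 7, set 1) → MISS  vc=[]
1: 0x3c (blk 7, set 1) → L1-HIT  vc=[]
2: 0x7c (blk 15, set 1) → MISS  vc=[7]
3: 0x3c (blk 7, set 1) → VC-HIT  vc=[15]
4: 0x4c (blk 9, set 1) → MISS  vc=[15, 7]
5: 0x3f (blk 7, set 1) → VC-HIT  vc=[15, 9]
6: 0x7f (blk 15, set 1) → VC-HIT  vc=[7, 9]
7: 0x7c (blk 15, set 1) → L1-HIT  vc=[7, 9]
8: 0x3a (blk 7, set 1) → VC-HIT  vc=[15, 9]
9: 0x4d (blk 9, set 1) → VC-HIT  vc=[15, 7]
10: 0x7f (blk 15, set 1) → VC-HIT  vc=[9, 7]

OUTCOME = VC-HIT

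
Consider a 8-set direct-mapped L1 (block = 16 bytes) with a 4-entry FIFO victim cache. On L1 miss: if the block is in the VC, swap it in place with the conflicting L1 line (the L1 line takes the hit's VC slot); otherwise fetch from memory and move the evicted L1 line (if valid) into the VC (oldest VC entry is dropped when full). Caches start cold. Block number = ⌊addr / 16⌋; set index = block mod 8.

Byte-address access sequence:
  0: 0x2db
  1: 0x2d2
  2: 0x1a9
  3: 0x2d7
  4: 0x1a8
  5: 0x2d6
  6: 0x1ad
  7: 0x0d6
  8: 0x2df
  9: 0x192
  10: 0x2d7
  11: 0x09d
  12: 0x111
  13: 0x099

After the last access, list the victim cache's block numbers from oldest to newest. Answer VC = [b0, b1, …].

#0 0x2db→b45/s5 MISS; vc=[]
#1 0x2d2→b45/s5 L1-HIT; vc=[]
#2 0x1a9→b26/s2 MISS; vc=[]
#3 0x2d7→b45/s5 L1-HIT; vc=[]
#4 0x1a8→b26/s2 L1-HIT; vc=[]
#5 0x2d6→b45/s5 L1-HIT; vc=[]
#6 0x1ad→b26/s2 L1-HIT; vc=[]
#7 0xd6→b13/s5 MISS; vc=[45]
#8 0x2df→b45/s5 VC-HIT; vc=[13]
#9 0x192→b25/s1 MISS; vc=[13]
#10 0x2d7→b45/s5 L1-HIT; vc=[13]
#11 0x9d→b9/s1 MISS; vc=[13,25]
#12 0x111→b17/s1 MISS; vc=[13,25,9]
#13 0x99→b9/s1 VC-HIT; vc=[13,25,17]

VC = [13, 25, 17]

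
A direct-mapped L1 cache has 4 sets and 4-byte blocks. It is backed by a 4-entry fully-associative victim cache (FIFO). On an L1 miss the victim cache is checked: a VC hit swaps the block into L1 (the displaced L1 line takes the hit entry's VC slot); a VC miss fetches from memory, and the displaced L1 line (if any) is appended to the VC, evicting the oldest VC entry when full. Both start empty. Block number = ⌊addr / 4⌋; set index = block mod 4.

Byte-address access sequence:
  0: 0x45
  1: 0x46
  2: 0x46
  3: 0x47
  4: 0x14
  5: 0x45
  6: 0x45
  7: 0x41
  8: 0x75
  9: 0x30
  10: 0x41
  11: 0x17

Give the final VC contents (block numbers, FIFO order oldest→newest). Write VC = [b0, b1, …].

0: 0x45 (blk 17, set 1) → MISS  vc=[]
1: 0x46 (blk 17, set 1) → L1-HIT  vc=[]
2: 0x46 (blk 17, set 1) → L1-HIT  vc=[]
3: 0x47 (blk 17, set 1) → L1-HIT  vc=[]
4: 0x14 (blk 5, set 1) → MISS  vc=[17]
5: 0x45 (blk 17, set 1) → VC-HIT  vc=[5]
6: 0x45 (blk 17, set 1) → L1-HIT  vc=[5]
7: 0x41 (blk 16, set 0) → MISS  vc=[5]
8: 0x75 (blk 29, set 1) → MISS  vc=[5, 17]
9: 0x30 (blk 12, set 0) → MISS  vc=[5, 17, 16]
10: 0x41 (blk 16, set 0) → VC-HIT  vc=[5, 17, 12]
11: 0x17 (blk 5, set 1) → VC-HIT  vc=[29, 17, 12]

VC = [29, 17, 12]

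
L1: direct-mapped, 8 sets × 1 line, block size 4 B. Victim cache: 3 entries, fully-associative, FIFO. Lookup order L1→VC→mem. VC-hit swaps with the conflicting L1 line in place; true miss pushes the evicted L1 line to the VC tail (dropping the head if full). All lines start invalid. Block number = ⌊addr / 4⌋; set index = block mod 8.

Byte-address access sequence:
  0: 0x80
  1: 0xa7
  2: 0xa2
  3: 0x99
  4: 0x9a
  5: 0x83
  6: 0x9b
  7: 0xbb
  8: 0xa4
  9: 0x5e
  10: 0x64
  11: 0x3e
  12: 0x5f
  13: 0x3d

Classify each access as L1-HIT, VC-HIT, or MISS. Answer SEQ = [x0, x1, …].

0: 0x80 (blk 32, set 0) → MISS  vc=[]
1: 0xa7 (blk 41, set 1) → MISS  vc=[]
2: 0xa2 (blk 40, set 0) → MISS  vc=[32]
3: 0x99 (blk 38, set 6) → MISS  vc=[32]
4: 0x9a (blk 38, set 6) → L1-HIT  vc=[32]
5: 0x83 (blk 32, set 0) → VC-HIT  vc=[40]
6: 0x9b (blk 38, set 6) → L1-HIT  vc=[40]
7: 0xbb (blk 46, set 6) → MISS  vc=[40, 38]
8: 0xa4 (blk 41, set 1) → L1-HIT  vc=[40, 38]
9: 0x5e (blk 23, set 7) → MISS  vc=[40, 38]
10: 0x64 (blk 25, set 1) → MISS  vc=[40, 38, 41]
11: 0x3e (blk 15, set 7) → MISS  vc=[38, 41, 23]
12: 0x5f (blk 23, set 7) → VC-HIT  vc=[38, 41, 15]
13: 0x3d (blk 15, set 7) → VC-HIT  vc=[38, 41, 23]

SEQ = [MISS, MISS, MISS, MISS, L1-HIT, VC-HIT, L1-HIT, MISS, L1-HIT, MISS, MISS, MISS, VC-HIT, VC-HIT]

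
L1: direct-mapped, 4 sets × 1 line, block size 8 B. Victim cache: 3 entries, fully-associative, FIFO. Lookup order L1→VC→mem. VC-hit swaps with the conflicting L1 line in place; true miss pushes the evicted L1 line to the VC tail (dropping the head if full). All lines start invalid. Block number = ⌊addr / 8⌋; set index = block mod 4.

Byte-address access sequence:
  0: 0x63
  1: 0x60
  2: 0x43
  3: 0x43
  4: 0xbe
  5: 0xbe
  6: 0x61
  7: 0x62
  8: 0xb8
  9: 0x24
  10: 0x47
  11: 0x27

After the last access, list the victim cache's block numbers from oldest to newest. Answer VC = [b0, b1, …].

0: 0x63 (blk 12, set 0) → MISS  vc=[]
1: 0x60 (blk 12, set 0) → L1-HIT  vc=[]
2: 0x43 (blk 8, set 0) → MISS  vc=[12]
3: 0x43 (blk 8, set 0) → L1-HIT  vc=[12]
4: 0xbe (blk 23, set 3) → MISS  vc=[12]
5: 0xbe (blk 23, set 3) → L1-HIT  vc=[12]
6: 0x61 (blk 12, set 0) → VC-HIT  vc=[8]
7: 0x62 (blk 12, set 0) → L1-HIT  vc=[8]
8: 0xb8 (blk 23, set 3) → L1-HIT  vc=[8]
9: 0x24 (blk 4, set 0) → MISS  vc=[8, 12]
10: 0x47 (blk 8, set 0) → VC-HIT  vc=[4, 12]
11: 0x27 (blk 4, set 0) → VC-HIT  vc=[8, 12]

VC = [8, 12]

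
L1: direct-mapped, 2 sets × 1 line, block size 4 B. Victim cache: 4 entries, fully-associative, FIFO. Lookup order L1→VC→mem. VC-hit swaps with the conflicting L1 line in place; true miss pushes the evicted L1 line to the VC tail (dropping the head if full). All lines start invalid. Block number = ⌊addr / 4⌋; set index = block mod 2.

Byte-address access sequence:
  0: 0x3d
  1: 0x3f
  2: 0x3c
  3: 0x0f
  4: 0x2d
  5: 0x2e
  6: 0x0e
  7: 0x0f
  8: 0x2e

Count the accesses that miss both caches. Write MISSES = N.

MISSES = 3

0: 0x3d (blk 15, set 1) → MISS  vc=[]
1: 0x3f (blk 15, set 1) → L1-HIT  vc=[]
2: 0x3c (blk 15, set 1) → L1-HIT  vc=[]
3: 0xf (blk 3, set 1) → MISS  vc=[15]
4: 0x2d (blk 11, set 1) → MISS  vc=[15, 3]
5: 0x2e (blk 11, set 1) → L1-HIT  vc=[15, 3]
6: 0xe (blk 3, set 1) → VC-HIT  vc=[15, 11]
7: 0xf (blk 3, set 1) → L1-HIT  vc=[15, 11]
8: 0x2e (blk 11, set 1) → VC-HIT  vc=[15, 3]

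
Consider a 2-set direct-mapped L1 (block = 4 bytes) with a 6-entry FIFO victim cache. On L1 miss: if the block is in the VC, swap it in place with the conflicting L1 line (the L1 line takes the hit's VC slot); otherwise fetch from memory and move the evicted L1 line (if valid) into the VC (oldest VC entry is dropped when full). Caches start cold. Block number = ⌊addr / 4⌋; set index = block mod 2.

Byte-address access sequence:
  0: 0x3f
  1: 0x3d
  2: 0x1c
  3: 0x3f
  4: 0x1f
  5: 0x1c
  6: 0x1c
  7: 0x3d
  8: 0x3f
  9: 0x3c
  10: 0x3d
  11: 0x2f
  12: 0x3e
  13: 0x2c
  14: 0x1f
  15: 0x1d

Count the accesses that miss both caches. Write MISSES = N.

MISSES = 3

  [0] addr=0x3f blk=15 s=1: MISS | VC []
  [1] addr=0x3d blk=15 s=1: L1-HIT | VC []
  [2] addr=0x1c blk=7 s=1: MISS | VC [15]
  [3] addr=0x3f blk=15 s=1: VC-HIT | VC [7]
  [4] addr=0x1f blk=7 s=1: VC-HIT | VC [15]
  [5] addr=0x1c blk=7 s=1: L1-HIT | VC [15]
  [6] addr=0x1c blk=7 s=1: L1-HIT | VC [15]
  [7] addr=0x3d blk=15 s=1: VC-HIT | VC [7]
  [8] addr=0x3f blk=15 s=1: L1-HIT | VC [7]
  [9] addr=0x3c blk=15 s=1: L1-HIT | VC [7]
  [10] addr=0x3d blk=15 s=1: L1-HIT | VC [7]
  [11] addr=0x2f blk=11 s=1: MISS | VC [7, 15]
  [12] addr=0x3e blk=15 s=1: VC-HIT | VC [7, 11]
  [13] addr=0x2c blk=11 s=1: VC-HIT | VC [7, 15]
  [14] addr=0x1f blk=7 s=1: VC-HIT | VC [11, 15]
  [15] addr=0x1d blk=7 s=1: L1-HIT | VC [11, 15]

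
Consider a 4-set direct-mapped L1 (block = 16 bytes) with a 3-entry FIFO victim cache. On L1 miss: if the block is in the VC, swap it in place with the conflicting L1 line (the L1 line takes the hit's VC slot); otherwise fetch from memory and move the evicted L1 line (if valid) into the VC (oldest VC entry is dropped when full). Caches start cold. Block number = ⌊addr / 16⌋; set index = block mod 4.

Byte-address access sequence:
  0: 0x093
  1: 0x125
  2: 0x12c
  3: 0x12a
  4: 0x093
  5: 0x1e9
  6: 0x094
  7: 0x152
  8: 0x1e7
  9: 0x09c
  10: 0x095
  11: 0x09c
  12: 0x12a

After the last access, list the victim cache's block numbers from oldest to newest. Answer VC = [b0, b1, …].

  [0] addr=0x93 blk=9 s=1: MISS | VC []
  [1] addr=0x125 blk=18 s=2: MISS | VC []
  [2] addr=0x12c blk=18 s=2: L1-HIT | VC []
  [3] addr=0x12a blk=18 s=2: L1-HIT | VC []
  [4] addr=0x93 blk=9 s=1: L1-HIT | VC []
  [5] addr=0x1e9 blk=30 s=2: MISS | VC [18]
  [6] addr=0x94 blk=9 s=1: L1-HIT | VC [18]
  [7] addr=0x152 blk=21 s=1: MISS | VC [18, 9]
  [8] addr=0x1e7 blk=30 s=2: L1-HIT | VC [18, 9]
  [9] addr=0x9c blk=9 s=1: VC-HIT | VC [18, 21]
  [10] addr=0x95 blk=9 s=1: L1-HIT | VC [18, 21]
  [11] addr=0x9c blk=9 s=1: L1-HIT | VC [18, 21]
  [12] addr=0x12a blk=18 s=2: VC-HIT | VC [30, 21]

VC = [30, 21]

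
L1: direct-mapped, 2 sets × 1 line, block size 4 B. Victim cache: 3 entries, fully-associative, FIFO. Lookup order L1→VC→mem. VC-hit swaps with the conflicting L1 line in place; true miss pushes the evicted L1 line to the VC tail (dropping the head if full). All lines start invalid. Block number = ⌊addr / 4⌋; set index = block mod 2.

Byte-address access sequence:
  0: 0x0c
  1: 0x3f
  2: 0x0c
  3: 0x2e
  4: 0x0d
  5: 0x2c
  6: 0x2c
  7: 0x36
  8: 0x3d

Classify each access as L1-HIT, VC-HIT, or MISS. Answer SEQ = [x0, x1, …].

SEQ = [MISS, MISS, VC-HIT, MISS, VC-HIT, VC-HIT, L1-HIT, MISS, VC-HIT]

0: 0xc (blk 3, set 1) → MISS  vc=[]
1: 0x3f (blk 15, set 1) → MISS  vc=[3]
2: 0xc (blk 3, set 1) → VC-HIT  vc=[15]
3: 0x2e (blk 11, set 1) → MISS  vc=[15, 3]
4: 0xd (blk 3, set 1) → VC-HIT  vc=[15, 11]
5: 0x2c (blk 11, set 1) → VC-HIT  vc=[15, 3]
6: 0x2c (blk 11, set 1) → L1-HIT  vc=[15, 3]
7: 0x36 (blk 13, set 1) → MISS  vc=[15, 3, 11]
8: 0x3d (blk 15, set 1) → VC-HIT  vc=[13, 3, 11]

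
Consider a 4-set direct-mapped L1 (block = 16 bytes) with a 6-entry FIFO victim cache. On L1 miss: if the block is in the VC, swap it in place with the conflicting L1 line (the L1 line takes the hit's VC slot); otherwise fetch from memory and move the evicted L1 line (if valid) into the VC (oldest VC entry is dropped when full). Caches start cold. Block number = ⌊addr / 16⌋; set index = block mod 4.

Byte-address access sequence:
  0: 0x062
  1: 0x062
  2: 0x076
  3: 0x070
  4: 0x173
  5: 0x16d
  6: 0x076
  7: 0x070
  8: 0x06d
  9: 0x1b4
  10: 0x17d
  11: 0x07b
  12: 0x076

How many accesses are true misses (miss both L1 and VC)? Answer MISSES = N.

#0 0x62→b6/s2 MISS; vc=[]
#1 0x62→b6/s2 L1-HIT; vc=[]
#2 0x76→b7/s3 MISS; vc=[]
#3 0x70→b7/s3 L1-HIT; vc=[]
#4 0x173→b23/s3 MISS; vc=[7]
#5 0x16d→b22/s2 MISS; vc=[7,6]
#6 0x76→b7/s3 VC-HIT; vc=[23,6]
#7 0x70→b7/s3 L1-HIT; vc=[23,6]
#8 0x6d→b6/s2 VC-HIT; vc=[23,22]
#9 0x1b4→b27/s3 MISS; vc=[23,22,7]
#10 0x17d→b23/s3 VC-HIT; vc=[27,22,7]
#11 0x7b→b7/s3 VC-HIT; vc=[27,22,23]
#12 0x76→b7/s3 L1-HIT; vc=[27,22,23]

MISSES = 5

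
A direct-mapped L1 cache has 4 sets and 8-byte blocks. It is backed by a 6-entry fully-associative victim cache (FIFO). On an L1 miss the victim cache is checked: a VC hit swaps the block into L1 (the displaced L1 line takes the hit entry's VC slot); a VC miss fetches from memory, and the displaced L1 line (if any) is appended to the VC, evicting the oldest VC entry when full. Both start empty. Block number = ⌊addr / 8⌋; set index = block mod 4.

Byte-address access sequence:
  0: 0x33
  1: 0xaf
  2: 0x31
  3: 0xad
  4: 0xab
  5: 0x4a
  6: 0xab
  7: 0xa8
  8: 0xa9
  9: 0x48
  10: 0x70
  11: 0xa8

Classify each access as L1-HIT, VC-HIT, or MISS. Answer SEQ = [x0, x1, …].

SEQ = [MISS, MISS, L1-HIT, L1-HIT, L1-HIT, MISS, VC-HIT, L1-HIT, L1-HIT, VC-HIT, MISS, VC-HIT]

#0 0x33→b6/s2 MISS; vc=[]
#1 0xaf→b21/s1 MISS; vc=[]
#2 0x31→b6/s2 L1-HIT; vc=[]
#3 0xad→b21/s1 L1-HIT; vc=[]
#4 0xab→b21/s1 L1-HIT; vc=[]
#5 0x4a→b9/s1 MISS; vc=[21]
#6 0xab→b21/s1 VC-HIT; vc=[9]
#7 0xa8→b21/s1 L1-HIT; vc=[9]
#8 0xa9→b21/s1 L1-HIT; vc=[9]
#9 0x48→b9/s1 VC-HIT; vc=[21]
#10 0x70→b14/s2 MISS; vc=[21,6]
#11 0xa8→b21/s1 VC-HIT; vc=[9,6]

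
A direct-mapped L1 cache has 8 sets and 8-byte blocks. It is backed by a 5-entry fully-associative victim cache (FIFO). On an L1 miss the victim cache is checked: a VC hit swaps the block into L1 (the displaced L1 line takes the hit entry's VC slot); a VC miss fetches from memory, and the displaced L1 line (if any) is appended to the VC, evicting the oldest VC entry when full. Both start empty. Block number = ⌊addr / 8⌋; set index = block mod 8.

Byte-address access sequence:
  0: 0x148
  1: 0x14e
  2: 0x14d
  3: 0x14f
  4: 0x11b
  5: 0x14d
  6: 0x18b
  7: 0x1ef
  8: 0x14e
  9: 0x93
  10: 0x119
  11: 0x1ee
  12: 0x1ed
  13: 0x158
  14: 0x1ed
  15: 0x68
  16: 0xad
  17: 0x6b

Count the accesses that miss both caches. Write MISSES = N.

MISSES = 8

  [0] addr=0x148 blk=41 s=1: MISS | VC []
  [1] addr=0x14e blk=41 s=1: L1-HIT | VC []
  [2] addr=0x14d blk=41 s=1: L1-HIT | VC []
  [3] addr=0x14f blk=41 s=1: L1-HIT | VC []
  [4] addr=0x11b blk=35 s=3: MISS | VC []
  [5] addr=0x14d blk=41 s=1: L1-HIT | VC []
  [6] addr=0x18b blk=49 s=1: MISS | VC [41]
  [7] addr=0x1ef blk=61 s=5: MISS | VC [41]
  [8] addr=0x14e blk=41 s=1: VC-HIT | VC [49]
  [9] addr=0x93 blk=18 s=2: MISS | VC [49]
  [10] addr=0x119 blk=35 s=3: L1-HIT | VC [49]
  [11] addr=0x1ee blk=61 s=5: L1-HIT | VC [49]
  [12] addr=0x1ed blk=61 s=5: L1-HIT | VC [49]
  [13] addr=0x158 blk=43 s=3: MISS | VC [49, 35]
  [14] addr=0x1ed blk=61 s=5: L1-HIT | VC [49, 35]
  [15] addr=0x68 blk=13 s=5: MISS | VC [49, 35, 61]
  [16] addr=0xad blk=21 s=5: MISS | VC [49, 35, 61, 13]
  [17] addr=0x6b blk=13 s=5: VC-HIT | VC [49, 35, 61, 21]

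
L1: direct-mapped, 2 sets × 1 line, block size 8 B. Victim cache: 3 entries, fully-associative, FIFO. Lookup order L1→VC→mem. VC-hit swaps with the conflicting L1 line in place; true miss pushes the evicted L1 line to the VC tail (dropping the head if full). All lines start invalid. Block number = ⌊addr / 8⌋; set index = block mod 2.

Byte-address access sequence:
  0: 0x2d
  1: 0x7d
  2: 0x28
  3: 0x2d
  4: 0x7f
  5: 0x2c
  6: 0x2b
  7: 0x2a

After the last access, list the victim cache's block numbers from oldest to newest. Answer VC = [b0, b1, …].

0: 0x2d (blk 5, set 1) → MISS  vc=[]
1: 0x7d (blk 15, set 1) → MISS  vc=[5]
2: 0x28 (blk 5, set 1) → VC-HIT  vc=[15]
3: 0x2d (blk 5, set 1) → L1-HIT  vc=[15]
4: 0x7f (blk 15, set 1) → VC-HIT  vc=[5]
5: 0x2c (blk 5, set 1) → VC-HIT  vc=[15]
6: 0x2b (blk 5, set 1) → L1-HIT  vc=[15]
7: 0x2a (blk 5, set 1) → L1-HIT  vc=[15]

VC = [15]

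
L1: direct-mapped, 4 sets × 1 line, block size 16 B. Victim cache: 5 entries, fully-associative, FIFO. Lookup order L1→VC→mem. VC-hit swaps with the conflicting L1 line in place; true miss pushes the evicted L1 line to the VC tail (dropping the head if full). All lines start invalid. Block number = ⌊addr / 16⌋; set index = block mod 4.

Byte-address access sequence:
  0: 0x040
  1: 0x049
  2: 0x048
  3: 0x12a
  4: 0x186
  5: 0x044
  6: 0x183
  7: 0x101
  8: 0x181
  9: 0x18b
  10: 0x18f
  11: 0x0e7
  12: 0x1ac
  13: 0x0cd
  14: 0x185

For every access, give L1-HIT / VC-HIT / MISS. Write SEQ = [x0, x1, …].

  [0] addr=0x40 blk=4 s=0: MISS | VC []
  [1] addr=0x49 blk=4 s=0: L1-HIT | VC []
  [2] addr=0x48 blk=4 s=0: L1-HIT | VC []
  [3] addr=0x12a blk=18 s=2: MISS | VC []
  [4] addr=0x186 blk=24 s=0: MISS | VC [4]
  [5] addr=0x44 blk=4 s=0: VC-HIT | VC [24]
  [6] addr=0x183 blk=24 s=0: VC-HIT | VC [4]
  [7] addr=0x101 blk=16 s=0: MISS | VC [4, 24]
  [8] addr=0x181 blk=24 s=0: VC-HIT | VC [4, 16]
  [9] addr=0x18b blk=24 s=0: L1-HIT | VC [4, 16]
  [10] addr=0x18f blk=24 s=0: L1-HIT | VC [4, 16]
  [11] addr=0xe7 blk=14 s=2: MISS | VC [4, 16, 18]
  [12] addr=0x1ac blk=26 s=2: MISS | VC [4, 16, 18, 14]
  [13] addr=0xcd blk=12 s=0: MISS | VC [4, 16, 18, 14, 24]
  [14] addr=0x185 blk=24 s=0: VC-HIT | VC [4, 16, 18, 14, 12]

SEQ = [MISS, L1-HIT, L1-HIT, MISS, MISS, VC-HIT, VC-HIT, MISS, VC-HIT, L1-HIT, L1-HIT, MISS, MISS, MISS, VC-HIT]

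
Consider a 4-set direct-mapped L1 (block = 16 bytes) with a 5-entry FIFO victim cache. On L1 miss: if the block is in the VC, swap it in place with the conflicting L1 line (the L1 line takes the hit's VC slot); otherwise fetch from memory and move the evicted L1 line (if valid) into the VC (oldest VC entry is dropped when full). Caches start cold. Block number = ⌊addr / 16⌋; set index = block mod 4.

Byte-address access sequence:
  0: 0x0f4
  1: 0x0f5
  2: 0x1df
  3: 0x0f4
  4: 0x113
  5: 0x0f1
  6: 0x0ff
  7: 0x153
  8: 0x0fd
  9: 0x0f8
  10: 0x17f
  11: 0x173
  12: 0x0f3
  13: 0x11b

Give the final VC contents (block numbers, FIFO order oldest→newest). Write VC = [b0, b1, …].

VC = [29, 21, 23]

#0 0xf4→b15/s3 MISS; vc=[]
#1 0xf5→b15/s3 L1-HIT; vc=[]
#2 0x1df→b29/s1 MISS; vc=[]
#3 0xf4→b15/s3 L1-HIT; vc=[]
#4 0x113→b17/s1 MISS; vc=[29]
#5 0xf1→b15/s3 L1-HIT; vc=[29]
#6 0xff→b15/s3 L1-HIT; vc=[29]
#7 0x153→b21/s1 MISS; vc=[29,17]
#8 0xfd→b15/s3 L1-HIT; vc=[29,17]
#9 0xf8→b15/s3 L1-HIT; vc=[29,17]
#10 0x17f→b23/s3 MISS; vc=[29,17,15]
#11 0x173→b23/s3 L1-HIT; vc=[29,17,15]
#12 0xf3→b15/s3 VC-HIT; vc=[29,17,23]
#13 0x11b→b17/s1 VC-HIT; vc=[29,21,23]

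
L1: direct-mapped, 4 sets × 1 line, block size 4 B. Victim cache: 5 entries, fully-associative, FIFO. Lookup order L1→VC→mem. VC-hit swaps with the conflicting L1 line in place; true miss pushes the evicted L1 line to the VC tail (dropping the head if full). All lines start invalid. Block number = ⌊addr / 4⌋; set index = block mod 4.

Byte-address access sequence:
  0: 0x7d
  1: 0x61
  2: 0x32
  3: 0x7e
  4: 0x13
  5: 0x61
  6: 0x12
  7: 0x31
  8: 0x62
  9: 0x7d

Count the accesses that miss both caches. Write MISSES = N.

MISSES = 4

#0 0x7d→b31/s3 MISS; vc=[]
#1 0x61→b24/s0 MISS; vc=[]
#2 0x32→b12/s0 MISS; vc=[24]
#3 0x7e→b31/s3 L1-HIT; vc=[24]
#4 0x13→b4/s0 MISS; vc=[24,12]
#5 0x61→b24/s0 VC-HIT; vc=[4,12]
#6 0x12→b4/s0 VC-HIT; vc=[24,12]
#7 0x31→b12/s0 VC-HIT; vc=[24,4]
#8 0x62→b24/s0 VC-HIT; vc=[12,4]
#9 0x7d→b31/s3 L1-HIT; vc=[12,4]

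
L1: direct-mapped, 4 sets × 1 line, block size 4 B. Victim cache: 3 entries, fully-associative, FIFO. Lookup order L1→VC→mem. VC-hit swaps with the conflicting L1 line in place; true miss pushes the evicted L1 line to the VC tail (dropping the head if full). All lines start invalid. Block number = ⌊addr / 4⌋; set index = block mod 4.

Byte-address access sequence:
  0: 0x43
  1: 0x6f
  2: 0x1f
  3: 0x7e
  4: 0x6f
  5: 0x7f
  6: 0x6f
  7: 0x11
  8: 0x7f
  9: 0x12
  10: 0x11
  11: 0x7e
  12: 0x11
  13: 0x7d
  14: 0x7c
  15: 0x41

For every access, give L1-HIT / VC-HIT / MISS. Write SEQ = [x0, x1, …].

SEQ = [MISS, MISS, MISS, MISS, VC-HIT, VC-HIT, VC-HIT, MISS, VC-HIT, L1-HIT, L1-HIT, L1-HIT, L1-HIT, L1-HIT, L1-HIT, VC-HIT]

#0 0x43→b16/s0 MISS; vc=[]
#1 0x6f→b27/s3 MISS; vc=[]
#2 0x1f→b7/s3 MISS; vc=[27]
#3 0x7e→b31/s3 MISS; vc=[27,7]
#4 0x6f→b27/s3 VC-HIT; vc=[31,7]
#5 0x7f→b31/s3 VC-HIT; vc=[27,7]
#6 0x6f→b27/s3 VC-HIT; vc=[31,7]
#7 0x11→b4/s0 MISS; vc=[31,7,16]
#8 0x7f→b31/s3 VC-HIT; vc=[27,7,16]
#9 0x12→b4/s0 L1-HIT; vc=[27,7,16]
#10 0x11→b4/s0 L1-HIT; vc=[27,7,16]
#11 0x7e→b31/s3 L1-HIT; vc=[27,7,16]
#12 0x11→b4/s0 L1-HIT; vc=[27,7,16]
#13 0x7d→b31/s3 L1-HIT; vc=[27,7,16]
#14 0x7c→b31/s3 L1-HIT; vc=[27,7,16]
#15 0x41→b16/s0 VC-HIT; vc=[27,7,4]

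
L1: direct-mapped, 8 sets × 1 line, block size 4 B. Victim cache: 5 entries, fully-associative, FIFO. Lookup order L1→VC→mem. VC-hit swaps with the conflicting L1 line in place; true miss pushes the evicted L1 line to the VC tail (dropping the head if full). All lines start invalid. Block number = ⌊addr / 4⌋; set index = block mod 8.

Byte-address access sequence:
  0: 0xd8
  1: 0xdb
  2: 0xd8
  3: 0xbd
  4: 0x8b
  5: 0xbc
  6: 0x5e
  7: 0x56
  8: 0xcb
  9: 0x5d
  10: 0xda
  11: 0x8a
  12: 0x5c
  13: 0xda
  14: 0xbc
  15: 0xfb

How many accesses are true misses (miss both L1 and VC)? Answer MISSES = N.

0: 0xd8 (blk 54, set 6) → MISS  vc=[]
1: 0xdb (blk 54, set 6) → L1-HIT  vc=[]
2: 0xd8 (blk 54, set 6) → L1-HIT  vc=[]
3: 0xbd (blk 47, set 7) → MISS  vc=[]
4: 0x8b (blk 34, set 2) → MISS  vc=[]
5: 0xbc (blk 47, set 7) → L1-HIT  vc=[]
6: 0x5e (blk 23, set 7) → MISS  vc=[47]
7: 0x56 (blk 21, set 5) → MISS  vc=[47]
8: 0xcb (blk 50, set 2) → MISS  vc=[47, 34]
9: 0x5d (blk 23, set 7) → L1-HIT  vc=[47, 34]
10: 0xda (blk 54, set 6) → L1-HIT  vc=[47, 34]
11: 0x8a (blk 34, set 2) → VC-HIT  vc=[47, 50]
12: 0x5c (blk 23, set 7) → L1-HIT  vc=[47, 50]
13: 0xda (blk 54, set 6) → L1-HIT  vc=[47, 50]
14: 0xbc (blk 47, set 7) → VC-HIT  vc=[23, 50]
15: 0xfb (blk 62, set 6) → MISS  vc=[23, 50, 54]

MISSES = 7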